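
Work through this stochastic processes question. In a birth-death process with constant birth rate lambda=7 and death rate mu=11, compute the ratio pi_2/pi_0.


For birth-death process, pi_n/pi_0 = (lambda/mu)^n
= (7/11)^2
= 0.4050

0.4050


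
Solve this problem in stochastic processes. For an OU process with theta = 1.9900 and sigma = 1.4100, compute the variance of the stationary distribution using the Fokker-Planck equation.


Stationary variance = sigma^2 / (2*theta)
= 1.4100^2 / (2*1.9900)
= 1.9881 / 3.9800
= 0.4995

0.4995


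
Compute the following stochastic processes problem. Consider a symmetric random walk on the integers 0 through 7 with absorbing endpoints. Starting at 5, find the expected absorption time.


For symmetric RW on 0,...,N with absorbing barriers, E(i) = i*(N-i)
E(5) = 5 * 2 = 10

10


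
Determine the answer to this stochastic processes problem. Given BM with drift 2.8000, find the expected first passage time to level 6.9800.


Expected first passage time = a/mu
= 6.9800/2.8000
= 2.4929

2.4929


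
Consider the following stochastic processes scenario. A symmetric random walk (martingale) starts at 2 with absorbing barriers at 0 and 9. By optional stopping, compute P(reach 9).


By optional stopping theorem: E(M at tau) = M(0) = 2
P(hit 9)*9 + P(hit 0)*0 = 2
P(hit 9) = (2 - 0)/(9 - 0) = 2/9 = 0.2222

0.2222


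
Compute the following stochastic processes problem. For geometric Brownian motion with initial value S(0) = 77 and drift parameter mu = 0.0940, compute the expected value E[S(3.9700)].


E[S(t)] = S(0) * exp(mu * t)
= 77 * exp(0.0940 * 3.9700)
= 77 * 1.4523
= 111.8306

111.8306


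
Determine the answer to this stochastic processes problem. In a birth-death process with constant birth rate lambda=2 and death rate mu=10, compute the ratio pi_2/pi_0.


For birth-death process, pi_n/pi_0 = (lambda/mu)^n
= (2/10)^2
= 0.0400

0.0400


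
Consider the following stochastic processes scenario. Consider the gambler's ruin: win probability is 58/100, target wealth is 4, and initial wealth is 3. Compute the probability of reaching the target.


Gambler's ruin formula:
r = q/p = 0.4200/0.5800 = 0.7241
P(win) = (1 - r^i)/(1 - r^N)
= (1 - 0.7241^3)/(1 - 0.7241^4)
= 0.8555

0.8555


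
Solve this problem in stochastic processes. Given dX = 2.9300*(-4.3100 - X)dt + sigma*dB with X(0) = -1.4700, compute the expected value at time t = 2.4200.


E[X(t)] = mu + (X(0) - mu)*exp(-theta*t)
= -4.3100 + (-1.4700 - -4.3100)*exp(-2.9300*2.4200)
= -4.3100 + 2.8400 * 8.3290e-04
= -4.3076

-4.3076


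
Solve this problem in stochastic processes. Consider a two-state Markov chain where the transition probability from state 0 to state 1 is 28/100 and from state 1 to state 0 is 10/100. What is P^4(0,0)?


Computing P^4 by matrix multiplication.
P = [[0.7200, 0.2800], [0.1000, 0.9000]]
After raising P to the power 4:
P^4(0,0) = 0.3720

0.3720


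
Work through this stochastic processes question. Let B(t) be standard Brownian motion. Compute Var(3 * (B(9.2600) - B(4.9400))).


Var(alpha*(B(t)-B(s))) = alpha^2 * (t-s)
= 3^2 * (9.2600 - 4.9400)
= 9 * 4.3200
= 38.8800

38.8800


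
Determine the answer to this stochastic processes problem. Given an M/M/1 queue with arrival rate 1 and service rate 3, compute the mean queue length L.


rho = 1/3 = 0.3333
L = rho/(1-rho)
= 0.3333/0.6667
= 0.5000

0.5000


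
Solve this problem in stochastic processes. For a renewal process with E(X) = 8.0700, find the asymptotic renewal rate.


Long-run renewal rate = 1/E(X)
= 1/8.0700
= 0.1239

0.1239


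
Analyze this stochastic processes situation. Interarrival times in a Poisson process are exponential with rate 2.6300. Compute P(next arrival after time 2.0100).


P(X > t) = exp(-lambda * t)
= exp(-2.6300 * 2.0100)
= exp(-5.2863) = 0.0051

0.0051


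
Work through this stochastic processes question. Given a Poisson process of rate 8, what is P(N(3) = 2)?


P(N(t)=k) = (lambda*t)^k * exp(-lambda*t) / k!
lambda*t = 24
= 24^2 * exp(-24) / 2!
= 576 * 3.7751e-11 / 2
= 1.0872e-08

1.0872e-08


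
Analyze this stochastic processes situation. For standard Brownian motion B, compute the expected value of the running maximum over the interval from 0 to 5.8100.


E(max B(s)) = sqrt(2t/pi)
= sqrt(2*5.8100/pi)
= sqrt(3.6988)
= 1.9232

1.9232


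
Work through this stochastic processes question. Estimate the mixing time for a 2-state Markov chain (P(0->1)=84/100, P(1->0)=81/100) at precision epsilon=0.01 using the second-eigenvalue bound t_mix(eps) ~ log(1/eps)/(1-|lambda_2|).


lambda_2 = |1 - p01 - p10| = |1 - 0.8400 - 0.8100| = 0.6500
t_mix ~ log(1/eps)/(1 - |lambda_2|)
= log(100)/(1 - 0.6500) = 4.6052/0.3500
= 13.1576

13.1576


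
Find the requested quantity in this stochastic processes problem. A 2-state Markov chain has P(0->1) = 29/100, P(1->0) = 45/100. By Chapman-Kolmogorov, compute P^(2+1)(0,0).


P^3 = P^2 * P^1
Computing via matrix multiplication of the transition matrix.
Entry (0,0) of P^3 = 0.6150

0.6150


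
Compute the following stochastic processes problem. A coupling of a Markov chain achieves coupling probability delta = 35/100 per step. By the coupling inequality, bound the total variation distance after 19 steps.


TV distance bound <= (1-delta)^n
= (1 - 0.3500)^19
= 0.6500^19
= 2.7884e-04

2.7884e-04


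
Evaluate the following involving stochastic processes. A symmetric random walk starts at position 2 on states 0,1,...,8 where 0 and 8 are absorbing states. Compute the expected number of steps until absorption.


For symmetric RW on 0,...,N with absorbing barriers, E(i) = i*(N-i)
E(2) = 2 * 6 = 12

12


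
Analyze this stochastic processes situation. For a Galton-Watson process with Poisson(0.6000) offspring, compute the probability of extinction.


Since mu = 0.6000 <= 1, extinction probability = 1.

1.0000


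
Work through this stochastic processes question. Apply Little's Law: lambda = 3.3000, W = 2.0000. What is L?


Little's Law: L = lambda * W
= 3.3000 * 2.0000
= 6.6000

6.6000


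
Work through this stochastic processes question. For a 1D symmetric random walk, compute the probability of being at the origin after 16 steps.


P(S(16) = 0) = C(16,8) / 4^8
= 12870 / 65536
= 0.1964

0.1964


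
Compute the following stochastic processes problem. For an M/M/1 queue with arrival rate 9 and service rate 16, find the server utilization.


rho = lambda/mu
= 9/16
= 0.5625

0.5625


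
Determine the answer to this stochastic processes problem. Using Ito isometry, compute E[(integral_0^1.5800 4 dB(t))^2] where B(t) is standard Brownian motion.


By Ito isometry: E[(int f dB)^2] = int f^2 dt
= 4^2 * 1.5800
= 16 * 1.5800 = 25.2800

25.2800


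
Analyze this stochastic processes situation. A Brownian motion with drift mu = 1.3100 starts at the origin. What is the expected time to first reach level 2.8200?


Expected first passage time = a/mu
= 2.8200/1.3100
= 2.1527

2.1527


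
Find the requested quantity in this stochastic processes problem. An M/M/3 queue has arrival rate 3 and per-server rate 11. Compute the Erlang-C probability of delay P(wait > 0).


a = lambda/mu = 0.2727
rho = a/c = 0.0909
Erlang-C formula applied:
C(c,a) = 0.0028

0.0028


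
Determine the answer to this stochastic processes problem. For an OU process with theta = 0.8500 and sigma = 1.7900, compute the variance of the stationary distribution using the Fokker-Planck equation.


Stationary variance = sigma^2 / (2*theta)
= 1.7900^2 / (2*0.8500)
= 3.2041 / 1.7000
= 1.8848

1.8848


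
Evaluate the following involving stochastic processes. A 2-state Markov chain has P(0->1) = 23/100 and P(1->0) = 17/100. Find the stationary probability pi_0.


Stationary distribution: pi_0 = p10/(p01+p10), pi_1 = p01/(p01+p10)
p01 = 0.2300, p10 = 0.1700
pi_0 = 0.4250

0.4250


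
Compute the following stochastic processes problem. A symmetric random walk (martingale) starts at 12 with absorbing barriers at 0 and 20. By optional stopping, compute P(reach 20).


By optional stopping theorem: E(M at tau) = M(0) = 12
P(hit 20)*20 + P(hit 0)*0 = 12
P(hit 20) = (12 - 0)/(20 - 0) = 3/5 = 0.6000

0.6000


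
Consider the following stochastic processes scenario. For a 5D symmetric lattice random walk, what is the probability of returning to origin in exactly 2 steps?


P(return in 2 steps) = P(reverse first step) = 1/(2d)
= 1/10
= 0.1000

0.1000


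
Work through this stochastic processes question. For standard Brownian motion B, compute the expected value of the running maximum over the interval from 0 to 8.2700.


E(max B(s)) = sqrt(2t/pi)
= sqrt(2*8.2700/pi)
= sqrt(5.2648)
= 2.2945

2.2945


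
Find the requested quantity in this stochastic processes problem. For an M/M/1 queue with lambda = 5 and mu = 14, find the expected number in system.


rho = 5/14 = 0.3571
L = rho/(1-rho)
= 0.3571/0.6429
= 0.5556

0.5556


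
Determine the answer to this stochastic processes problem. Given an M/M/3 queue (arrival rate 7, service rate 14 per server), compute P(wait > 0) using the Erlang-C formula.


a = lambda/mu = 0.5000
rho = a/c = 0.1667
Erlang-C formula applied:
C(c,a) = 0.0152

0.0152


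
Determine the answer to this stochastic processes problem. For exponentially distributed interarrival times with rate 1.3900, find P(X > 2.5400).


P(X > t) = exp(-lambda * t)
= exp(-1.3900 * 2.5400)
= exp(-3.5306) = 0.0293

0.0293


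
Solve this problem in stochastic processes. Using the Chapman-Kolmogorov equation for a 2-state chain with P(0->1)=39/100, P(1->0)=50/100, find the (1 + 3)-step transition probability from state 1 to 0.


P^4 = P^1 * P^3
Computing via matrix multiplication of the transition matrix.
Entry (1,0) of P^4 = 0.5617

0.5617


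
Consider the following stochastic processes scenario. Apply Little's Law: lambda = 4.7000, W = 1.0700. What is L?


Little's Law: L = lambda * W
= 4.7000 * 1.0700
= 5.0290

5.0290


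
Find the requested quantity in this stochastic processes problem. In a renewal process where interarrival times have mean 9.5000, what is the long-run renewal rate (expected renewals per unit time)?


Long-run renewal rate = 1/E(X)
= 1/9.5000
= 0.1053

0.1053


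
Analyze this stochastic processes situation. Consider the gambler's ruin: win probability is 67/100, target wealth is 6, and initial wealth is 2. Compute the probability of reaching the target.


Gambler's ruin formula:
r = q/p = 0.3300/0.6700 = 0.4925
P(win) = (1 - r^i)/(1 - r^N)
= (1 - 0.4925^2)/(1 - 0.4925^6)
= 0.7684

0.7684


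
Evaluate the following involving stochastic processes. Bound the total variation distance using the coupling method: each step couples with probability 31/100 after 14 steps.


TV distance bound <= (1-delta)^n
= (1 - 0.3100)^14
= 0.6900^14
= 0.0055

0.0055


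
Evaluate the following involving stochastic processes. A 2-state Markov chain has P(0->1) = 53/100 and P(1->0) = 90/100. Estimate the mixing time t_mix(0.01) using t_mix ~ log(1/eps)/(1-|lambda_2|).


lambda_2 = |1 - p01 - p10| = |1 - 0.5300 - 0.9000| = 0.4300
t_mix ~ log(1/eps)/(1 - |lambda_2|)
= log(100)/(1 - 0.4300) = 4.6052/0.5700
= 8.0792

8.0792


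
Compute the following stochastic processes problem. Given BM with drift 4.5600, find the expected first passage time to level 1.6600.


Expected first passage time = a/mu
= 1.6600/4.5600
= 0.3640

0.3640


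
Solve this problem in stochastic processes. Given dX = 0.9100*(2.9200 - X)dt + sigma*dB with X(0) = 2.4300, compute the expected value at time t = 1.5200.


E[X(t)] = mu + (X(0) - mu)*exp(-theta*t)
= 2.9200 + (2.4300 - 2.9200)*exp(-0.9100*1.5200)
= 2.9200 + -0.4900 * 0.2508
= 2.7971

2.7971


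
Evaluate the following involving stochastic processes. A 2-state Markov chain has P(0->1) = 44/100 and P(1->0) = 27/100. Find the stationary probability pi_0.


Stationary distribution: pi_0 = p10/(p01+p10), pi_1 = p01/(p01+p10)
p01 = 0.4400, p10 = 0.2700
pi_0 = 0.3803

0.3803


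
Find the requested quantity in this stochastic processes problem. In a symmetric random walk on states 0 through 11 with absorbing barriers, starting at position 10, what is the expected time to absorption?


For symmetric RW on 0,...,N with absorbing barriers, E(i) = i*(N-i)
E(10) = 10 * 1 = 10

10


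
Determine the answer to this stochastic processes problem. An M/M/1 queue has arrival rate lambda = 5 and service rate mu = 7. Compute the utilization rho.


rho = lambda/mu
= 5/7
= 0.7143

0.7143


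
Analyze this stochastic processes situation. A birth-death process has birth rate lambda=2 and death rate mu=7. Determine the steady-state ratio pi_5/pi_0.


For birth-death process, pi_n/pi_0 = (lambda/mu)^n
= (2/7)^5
= 0.0019

0.0019


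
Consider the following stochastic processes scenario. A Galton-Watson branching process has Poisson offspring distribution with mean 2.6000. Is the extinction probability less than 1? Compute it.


Since mu = 2.6000 > 1, extinction prob q < 1.
Solve s = exp(mu*(s-1)) iteratively.
q = 0.0951

0.0951


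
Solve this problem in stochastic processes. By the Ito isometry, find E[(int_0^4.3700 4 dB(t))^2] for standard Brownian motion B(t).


By Ito isometry: E[(int f dB)^2] = int f^2 dt
= 4^2 * 4.3700
= 16 * 4.3700 = 69.9200

69.9200


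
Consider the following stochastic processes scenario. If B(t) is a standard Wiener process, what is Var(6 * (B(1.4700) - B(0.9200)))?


Var(alpha*(B(t)-B(s))) = alpha^2 * (t-s)
= 6^2 * (1.4700 - 0.9200)
= 36 * 0.5500
= 19.8000

19.8000


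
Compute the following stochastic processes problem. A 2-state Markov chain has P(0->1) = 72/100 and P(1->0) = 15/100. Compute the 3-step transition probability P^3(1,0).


Computing P^3 by matrix multiplication.
P = [[0.2800, 0.7200], [0.1500, 0.8500]]
After raising P to the power 3:
P^3(1,0) = 0.1720

0.1720


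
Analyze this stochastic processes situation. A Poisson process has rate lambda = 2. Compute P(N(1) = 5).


P(N(t)=k) = (lambda*t)^k * exp(-lambda*t) / k!
lambda*t = 2
= 2^5 * exp(-2) / 5!
= 32 * 0.1353 / 120
= 0.0361

0.0361


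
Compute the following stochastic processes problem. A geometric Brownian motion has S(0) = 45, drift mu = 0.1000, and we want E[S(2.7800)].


E[S(t)] = S(0) * exp(mu * t)
= 45 * exp(0.1000 * 2.7800)
= 45 * 1.3205
= 59.4219

59.4219


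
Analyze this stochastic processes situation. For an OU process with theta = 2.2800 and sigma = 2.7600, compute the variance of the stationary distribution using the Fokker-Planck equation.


Stationary variance = sigma^2 / (2*theta)
= 2.7600^2 / (2*2.2800)
= 7.6176 / 4.5600
= 1.6705

1.6705


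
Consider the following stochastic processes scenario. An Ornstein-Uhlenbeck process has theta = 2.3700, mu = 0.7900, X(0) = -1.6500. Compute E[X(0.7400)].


E[X(t)] = mu + (X(0) - mu)*exp(-theta*t)
= 0.7900 + (-1.6500 - 0.7900)*exp(-2.3700*0.7400)
= 0.7900 + -2.4400 * 0.1731
= 0.3676

0.3676


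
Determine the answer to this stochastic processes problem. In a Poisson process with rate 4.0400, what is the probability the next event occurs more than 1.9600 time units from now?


P(X > t) = exp(-lambda * t)
= exp(-4.0400 * 1.9600)
= exp(-7.9184) = 3.6398e-04

3.6398e-04


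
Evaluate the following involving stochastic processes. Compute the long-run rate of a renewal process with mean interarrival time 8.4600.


Long-run renewal rate = 1/E(X)
= 1/8.4600
= 0.1182

0.1182


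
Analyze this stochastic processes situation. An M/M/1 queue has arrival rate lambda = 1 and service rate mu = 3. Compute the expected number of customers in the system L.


rho = 1/3 = 0.3333
L = rho/(1-rho)
= 0.3333/0.6667
= 0.5000

0.5000


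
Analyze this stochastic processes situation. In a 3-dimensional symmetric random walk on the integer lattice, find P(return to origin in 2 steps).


P(return in 2 steps) = P(reverse first step) = 1/(2d)
= 1/6
= 0.1667

0.1667


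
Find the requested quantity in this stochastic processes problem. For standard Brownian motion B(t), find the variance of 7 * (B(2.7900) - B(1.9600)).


Var(alpha*(B(t)-B(s))) = alpha^2 * (t-s)
= 7^2 * (2.7900 - 1.9600)
= 49 * 0.8300
= 40.6700

40.6700


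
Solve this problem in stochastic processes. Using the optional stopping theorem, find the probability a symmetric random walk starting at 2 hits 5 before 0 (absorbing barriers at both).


By optional stopping theorem: E(M at tau) = M(0) = 2
P(hit 5)*5 + P(hit 0)*0 = 2
P(hit 5) = (2 - 0)/(5 - 0) = 2/5 = 0.4000

0.4000


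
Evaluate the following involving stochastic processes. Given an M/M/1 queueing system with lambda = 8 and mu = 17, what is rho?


rho = lambda/mu
= 8/17
= 0.4706

0.4706


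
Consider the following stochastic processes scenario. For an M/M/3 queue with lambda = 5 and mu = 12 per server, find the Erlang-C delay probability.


a = lambda/mu = 0.4167
rho = a/c = 0.1389
Erlang-C formula applied:
C(c,a) = 0.0092

0.0092


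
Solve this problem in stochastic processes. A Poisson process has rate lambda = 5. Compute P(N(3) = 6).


P(N(t)=k) = (lambda*t)^k * exp(-lambda*t) / k!
lambda*t = 15
= 15^6 * exp(-15) / 6!
= 11390625 * 3.0590e-07 / 720
= 0.0048

0.0048


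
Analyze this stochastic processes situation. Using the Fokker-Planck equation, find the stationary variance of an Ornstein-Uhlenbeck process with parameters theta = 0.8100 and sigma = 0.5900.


Stationary variance = sigma^2 / (2*theta)
= 0.5900^2 / (2*0.8100)
= 0.3481 / 1.6200
= 0.2149

0.2149


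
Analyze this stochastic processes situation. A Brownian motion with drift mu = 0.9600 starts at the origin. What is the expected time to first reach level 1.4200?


Expected first passage time = a/mu
= 1.4200/0.9600
= 1.4792

1.4792


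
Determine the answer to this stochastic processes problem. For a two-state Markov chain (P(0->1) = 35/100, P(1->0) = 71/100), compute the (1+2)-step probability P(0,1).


P^3 = P^1 * P^2
Computing via matrix multiplication of the transition matrix.
Entry (0,1) of P^3 = 0.3303

0.3303


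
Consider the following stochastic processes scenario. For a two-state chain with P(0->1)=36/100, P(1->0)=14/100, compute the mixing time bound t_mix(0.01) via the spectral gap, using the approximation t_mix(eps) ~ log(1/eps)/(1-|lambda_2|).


lambda_2 = |1 - p01 - p10| = |1 - 0.3600 - 0.1400| = 0.5000
t_mix ~ log(1/eps)/(1 - |lambda_2|)
= log(100)/(1 - 0.5000) = 4.6052/0.5000
= 9.2103

9.2103


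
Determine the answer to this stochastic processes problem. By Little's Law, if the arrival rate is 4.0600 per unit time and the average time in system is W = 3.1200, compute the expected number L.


Little's Law: L = lambda * W
= 4.0600 * 3.1200
= 12.6672

12.6672


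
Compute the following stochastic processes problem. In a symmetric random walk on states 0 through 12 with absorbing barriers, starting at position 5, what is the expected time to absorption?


For symmetric RW on 0,...,N with absorbing barriers, E(i) = i*(N-i)
E(5) = 5 * 7 = 35

35


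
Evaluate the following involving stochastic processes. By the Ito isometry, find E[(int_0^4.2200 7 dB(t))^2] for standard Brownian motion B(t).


By Ito isometry: E[(int f dB)^2] = int f^2 dt
= 7^2 * 4.2200
= 49 * 4.2200 = 206.7800

206.7800


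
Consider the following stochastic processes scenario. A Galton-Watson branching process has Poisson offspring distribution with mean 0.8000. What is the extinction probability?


Since mu = 0.8000 <= 1, extinction probability = 1.

1.0000


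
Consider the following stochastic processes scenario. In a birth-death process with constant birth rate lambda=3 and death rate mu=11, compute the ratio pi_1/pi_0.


For birth-death process, pi_n/pi_0 = (lambda/mu)^n
= (3/11)^1
= 0.2727

0.2727


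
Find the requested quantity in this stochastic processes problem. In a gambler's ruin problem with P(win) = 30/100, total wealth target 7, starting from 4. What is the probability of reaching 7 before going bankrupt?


Gambler's ruin formula:
r = q/p = 0.7000/0.3000 = 2.3333
P(win) = (1 - r^i)/(1 - r^N)
= (1 - 2.3333^4)/(1 - 2.3333^7)
= 0.0763

0.0763


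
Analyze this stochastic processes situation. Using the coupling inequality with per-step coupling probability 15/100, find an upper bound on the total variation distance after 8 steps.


TV distance bound <= (1-delta)^n
= (1 - 0.1500)^8
= 0.8500^8
= 0.2725

0.2725


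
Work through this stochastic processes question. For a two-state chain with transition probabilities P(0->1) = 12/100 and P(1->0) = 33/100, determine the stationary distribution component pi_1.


Stationary distribution: pi_0 = p10/(p01+p10), pi_1 = p01/(p01+p10)
p01 = 0.1200, p10 = 0.3300
pi_1 = 0.2667

0.2667


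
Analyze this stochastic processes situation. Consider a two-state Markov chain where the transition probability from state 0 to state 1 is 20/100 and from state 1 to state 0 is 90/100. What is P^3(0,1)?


Computing P^3 by matrix multiplication.
P = [[0.8000, 0.2000], [0.9000, 0.1000]]
After raising P to the power 3:
P^3(0,1) = 0.1820

0.1820


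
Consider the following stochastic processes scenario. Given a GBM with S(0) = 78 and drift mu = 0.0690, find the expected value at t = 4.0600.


E[S(t)] = S(0) * exp(mu * t)
= 78 * exp(0.0690 * 4.0600)
= 78 * 1.3233
= 103.2186

103.2186


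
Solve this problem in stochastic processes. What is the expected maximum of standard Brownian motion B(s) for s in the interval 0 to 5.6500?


E(max B(s)) = sqrt(2t/pi)
= sqrt(2*5.6500/pi)
= sqrt(3.5969)
= 1.8965

1.8965


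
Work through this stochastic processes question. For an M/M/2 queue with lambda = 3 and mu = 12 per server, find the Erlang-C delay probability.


a = lambda/mu = 0.2500
rho = a/c = 0.1250
Erlang-C formula applied:
C(c,a) = 0.0278

0.0278


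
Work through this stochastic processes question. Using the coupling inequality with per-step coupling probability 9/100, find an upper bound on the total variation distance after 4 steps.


TV distance bound <= (1-delta)^n
= (1 - 0.0900)^4
= 0.9100^4
= 0.6857

0.6857


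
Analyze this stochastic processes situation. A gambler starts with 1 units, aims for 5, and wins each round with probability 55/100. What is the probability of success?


Gambler's ruin formula:
r = q/p = 0.4500/0.5500 = 0.8182
P(win) = (1 - r^i)/(1 - r^N)
= (1 - 0.8182^1)/(1 - 0.8182^5)
= 0.2871

0.2871


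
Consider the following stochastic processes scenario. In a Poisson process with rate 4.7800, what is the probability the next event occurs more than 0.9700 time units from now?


P(X > t) = exp(-lambda * t)
= exp(-4.7800 * 0.9700)
= exp(-4.6366) = 0.0097

0.0097


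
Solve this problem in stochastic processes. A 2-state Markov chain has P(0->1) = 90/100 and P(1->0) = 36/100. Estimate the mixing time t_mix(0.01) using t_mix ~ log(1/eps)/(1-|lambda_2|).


lambda_2 = |1 - p01 - p10| = |1 - 0.9000 - 0.3600| = 0.2600
t_mix ~ log(1/eps)/(1 - |lambda_2|)
= log(100)/(1 - 0.2600) = 4.6052/0.7400
= 6.2232

6.2232


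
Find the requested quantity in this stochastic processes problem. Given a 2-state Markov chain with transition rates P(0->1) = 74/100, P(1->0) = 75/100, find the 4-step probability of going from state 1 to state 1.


Computing P^4 by matrix multiplication.
P = [[0.2600, 0.7400], [0.7500, 0.2500]]
After raising P to the power 4:
P^4(1,1) = 0.5257

0.5257


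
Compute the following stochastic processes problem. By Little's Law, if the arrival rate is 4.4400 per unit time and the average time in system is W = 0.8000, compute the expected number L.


Little's Law: L = lambda * W
= 4.4400 * 0.8000
= 3.5520

3.5520


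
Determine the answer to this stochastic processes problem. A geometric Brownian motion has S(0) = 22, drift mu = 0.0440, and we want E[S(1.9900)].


E[S(t)] = S(0) * exp(mu * t)
= 22 * exp(0.0440 * 1.9900)
= 22 * 1.0915
= 24.0132

24.0132


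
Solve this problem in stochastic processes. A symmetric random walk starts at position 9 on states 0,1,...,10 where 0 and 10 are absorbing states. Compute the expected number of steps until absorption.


For symmetric RW on 0,...,N with absorbing barriers, E(i) = i*(N-i)
E(9) = 9 * 1 = 9

9


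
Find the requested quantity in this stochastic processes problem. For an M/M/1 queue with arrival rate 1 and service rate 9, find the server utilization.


rho = lambda/mu
= 1/9
= 0.1111

0.1111


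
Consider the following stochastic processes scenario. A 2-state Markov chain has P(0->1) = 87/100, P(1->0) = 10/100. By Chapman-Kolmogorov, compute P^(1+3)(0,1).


P^4 = P^1 * P^3
Computing via matrix multiplication of the transition matrix.
Entry (0,1) of P^4 = 0.8969

0.8969


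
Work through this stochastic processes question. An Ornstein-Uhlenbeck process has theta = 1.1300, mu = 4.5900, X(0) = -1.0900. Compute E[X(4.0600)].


E[X(t)] = mu + (X(0) - mu)*exp(-theta*t)
= 4.5900 + (-1.0900 - 4.5900)*exp(-1.1300*4.0600)
= 4.5900 + -5.6800 * 0.0102
= 4.5322

4.5322


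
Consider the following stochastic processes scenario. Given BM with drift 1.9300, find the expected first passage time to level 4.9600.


Expected first passage time = a/mu
= 4.9600/1.9300
= 2.5699

2.5699


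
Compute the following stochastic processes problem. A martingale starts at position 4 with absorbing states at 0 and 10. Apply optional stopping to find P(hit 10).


By optional stopping theorem: E(M at tau) = M(0) = 4
P(hit 10)*10 + P(hit 0)*0 = 4
P(hit 10) = (4 - 0)/(10 - 0) = 2/5 = 0.4000

0.4000


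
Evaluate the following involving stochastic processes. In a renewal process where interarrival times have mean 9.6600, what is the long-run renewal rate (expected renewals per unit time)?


Long-run renewal rate = 1/E(X)
= 1/9.6600
= 0.1035

0.1035


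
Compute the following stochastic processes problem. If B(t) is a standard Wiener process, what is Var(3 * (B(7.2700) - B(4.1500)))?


Var(alpha*(B(t)-B(s))) = alpha^2 * (t-s)
= 3^2 * (7.2700 - 4.1500)
= 9 * 3.1200
= 28.0800

28.0800


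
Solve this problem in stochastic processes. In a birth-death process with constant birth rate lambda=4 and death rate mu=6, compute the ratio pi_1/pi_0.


For birth-death process, pi_n/pi_0 = (lambda/mu)^n
= (4/6)^1
= 0.6667

0.6667


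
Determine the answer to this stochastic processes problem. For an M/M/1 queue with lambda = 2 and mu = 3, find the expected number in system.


rho = 2/3 = 0.6667
L = rho/(1-rho)
= 0.6667/0.3333
= 2.0000

2.0000


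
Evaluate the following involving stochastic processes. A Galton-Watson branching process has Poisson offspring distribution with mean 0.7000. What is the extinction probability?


Since mu = 0.7000 <= 1, extinction probability = 1.

1.0000


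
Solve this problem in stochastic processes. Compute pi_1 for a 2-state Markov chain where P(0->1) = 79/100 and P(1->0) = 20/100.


Stationary distribution: pi_0 = p10/(p01+p10), pi_1 = p01/(p01+p10)
p01 = 0.7900, p10 = 0.2000
pi_1 = 0.7980

0.7980


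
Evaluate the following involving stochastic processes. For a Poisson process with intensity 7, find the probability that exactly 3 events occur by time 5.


P(N(t)=k) = (lambda*t)^k * exp(-lambda*t) / k!
lambda*t = 35
= 35^3 * exp(-35) / 3!
= 42875 * 6.3051e-16 / 6
= 4.5055e-12

4.5055e-12


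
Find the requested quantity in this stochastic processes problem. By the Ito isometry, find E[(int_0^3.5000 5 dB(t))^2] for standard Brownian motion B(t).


By Ito isometry: E[(int f dB)^2] = int f^2 dt
= 5^2 * 3.5000
= 25 * 3.5000 = 87.5000

87.5000


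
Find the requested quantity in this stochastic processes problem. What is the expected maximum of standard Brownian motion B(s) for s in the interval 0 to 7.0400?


E(max B(s)) = sqrt(2t/pi)
= sqrt(2*7.0400/pi)
= sqrt(4.4818)
= 2.1170

2.1170


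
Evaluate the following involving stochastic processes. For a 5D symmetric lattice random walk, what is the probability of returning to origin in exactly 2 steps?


P(return in 2 steps) = P(reverse first step) = 1/(2d)
= 1/10
= 0.1000

0.1000


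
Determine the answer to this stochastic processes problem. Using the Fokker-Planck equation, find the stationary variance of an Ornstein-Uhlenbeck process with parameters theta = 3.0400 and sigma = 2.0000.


Stationary variance = sigma^2 / (2*theta)
= 2.0000^2 / (2*3.0400)
= 4.0000 / 6.0800
= 0.6579

0.6579


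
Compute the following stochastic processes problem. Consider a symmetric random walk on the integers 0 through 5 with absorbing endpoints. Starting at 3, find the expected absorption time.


For symmetric RW on 0,...,N with absorbing barriers, E(i) = i*(N-i)
E(3) = 3 * 2 = 6

6


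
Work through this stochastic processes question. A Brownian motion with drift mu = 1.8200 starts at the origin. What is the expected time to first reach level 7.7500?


Expected first passage time = a/mu
= 7.7500/1.8200
= 4.2582

4.2582


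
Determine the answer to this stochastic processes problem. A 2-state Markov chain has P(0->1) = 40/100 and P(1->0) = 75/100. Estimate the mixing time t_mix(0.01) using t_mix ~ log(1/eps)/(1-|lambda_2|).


lambda_2 = |1 - p01 - p10| = |1 - 0.4000 - 0.7500| = 0.1500
t_mix ~ log(1/eps)/(1 - |lambda_2|)
= log(100)/(1 - 0.1500) = 4.6052/0.8500
= 5.4178

5.4178


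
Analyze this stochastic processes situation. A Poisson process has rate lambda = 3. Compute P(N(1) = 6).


P(N(t)=k) = (lambda*t)^k * exp(-lambda*t) / k!
lambda*t = 3
= 3^6 * exp(-3) / 6!
= 729 * 0.0498 / 720
= 0.0504

0.0504


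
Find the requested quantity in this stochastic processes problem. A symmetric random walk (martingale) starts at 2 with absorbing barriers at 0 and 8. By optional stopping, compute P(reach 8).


By optional stopping theorem: E(M at tau) = M(0) = 2
P(hit 8)*8 + P(hit 0)*0 = 2
P(hit 8) = (2 - 0)/(8 - 0) = 1/4 = 0.2500

0.2500


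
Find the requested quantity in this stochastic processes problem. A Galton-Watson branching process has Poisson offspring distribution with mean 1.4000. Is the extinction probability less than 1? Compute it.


Since mu = 1.4000 > 1, extinction prob q < 1.
Solve s = exp(mu*(s-1)) iteratively.
q = 0.4890

0.4890


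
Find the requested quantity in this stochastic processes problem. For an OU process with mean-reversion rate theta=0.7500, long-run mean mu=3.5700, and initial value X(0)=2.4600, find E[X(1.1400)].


E[X(t)] = mu + (X(0) - mu)*exp(-theta*t)
= 3.5700 + (2.4600 - 3.5700)*exp(-0.7500*1.1400)
= 3.5700 + -1.1100 * 0.4253
= 3.0979

3.0979


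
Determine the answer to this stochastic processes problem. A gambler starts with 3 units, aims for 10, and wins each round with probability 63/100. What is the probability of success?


Gambler's ruin formula:
r = q/p = 0.3700/0.6300 = 0.5873
P(win) = (1 - r^i)/(1 - r^N)
= (1 - 0.5873^3)/(1 - 0.5873^10)
= 0.8013

0.8013


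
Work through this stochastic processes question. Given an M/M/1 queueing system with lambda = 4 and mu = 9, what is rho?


rho = lambda/mu
= 4/9
= 0.4444

0.4444


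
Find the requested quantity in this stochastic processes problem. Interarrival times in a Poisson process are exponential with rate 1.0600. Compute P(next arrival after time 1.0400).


P(X > t) = exp(-lambda * t)
= exp(-1.0600 * 1.0400)
= exp(-1.1024) = 0.3321

0.3321


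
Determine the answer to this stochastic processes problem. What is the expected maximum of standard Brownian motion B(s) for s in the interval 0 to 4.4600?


E(max B(s)) = sqrt(2t/pi)
= sqrt(2*4.4600/pi)
= sqrt(2.8393)
= 1.6850

1.6850


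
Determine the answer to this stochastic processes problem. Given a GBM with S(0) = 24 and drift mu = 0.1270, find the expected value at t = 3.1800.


E[S(t)] = S(0) * exp(mu * t)
= 24 * exp(0.1270 * 3.1800)
= 24 * 1.4976
= 35.9423

35.9423


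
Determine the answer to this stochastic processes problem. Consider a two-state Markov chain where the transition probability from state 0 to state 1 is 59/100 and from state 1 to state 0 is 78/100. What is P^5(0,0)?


Computing P^5 by matrix multiplication.
P = [[0.4100, 0.5900], [0.7800, 0.2200]]
After raising P to the power 5:
P^5(0,0) = 0.5664

0.5664


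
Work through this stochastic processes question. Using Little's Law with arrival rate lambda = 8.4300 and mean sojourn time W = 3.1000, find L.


Little's Law: L = lambda * W
= 8.4300 * 3.1000
= 26.1330

26.1330


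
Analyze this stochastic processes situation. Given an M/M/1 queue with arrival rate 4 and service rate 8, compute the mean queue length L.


rho = 4/8 = 0.5000
L = rho/(1-rho)
= 0.5000/0.5000
= 1.0000

1.0000


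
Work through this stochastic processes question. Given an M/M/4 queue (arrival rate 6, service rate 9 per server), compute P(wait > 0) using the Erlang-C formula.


a = lambda/mu = 0.6667
rho = a/c = 0.1667
Erlang-C formula applied:
C(c,a) = 0.0051

0.0051


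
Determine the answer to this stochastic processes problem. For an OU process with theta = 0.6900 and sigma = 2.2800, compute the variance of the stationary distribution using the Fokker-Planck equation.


Stationary variance = sigma^2 / (2*theta)
= 2.2800^2 / (2*0.6900)
= 5.1984 / 1.3800
= 3.7670

3.7670


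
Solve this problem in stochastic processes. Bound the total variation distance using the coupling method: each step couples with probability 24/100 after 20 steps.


TV distance bound <= (1-delta)^n
= (1 - 0.2400)^20
= 0.7600^20
= 0.0041

0.0041


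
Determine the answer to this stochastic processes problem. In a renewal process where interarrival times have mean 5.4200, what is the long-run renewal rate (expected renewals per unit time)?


Long-run renewal rate = 1/E(X)
= 1/5.4200
= 0.1845

0.1845


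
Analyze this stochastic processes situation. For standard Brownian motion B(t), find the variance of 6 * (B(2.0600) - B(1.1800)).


Var(alpha*(B(t)-B(s))) = alpha^2 * (t-s)
= 6^2 * (2.0600 - 1.1800)
= 36 * 0.8800
= 31.6800

31.6800


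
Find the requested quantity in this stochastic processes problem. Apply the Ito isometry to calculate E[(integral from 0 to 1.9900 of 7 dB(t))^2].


By Ito isometry: E[(int f dB)^2] = int f^2 dt
= 7^2 * 1.9900
= 49 * 1.9900 = 97.5100

97.5100


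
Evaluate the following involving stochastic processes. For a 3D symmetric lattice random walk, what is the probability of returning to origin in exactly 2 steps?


P(return in 2 steps) = P(reverse first step) = 1/(2d)
= 1/6
= 0.1667

0.1667


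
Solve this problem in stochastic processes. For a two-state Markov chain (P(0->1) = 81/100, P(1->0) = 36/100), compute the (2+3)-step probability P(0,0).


P^5 = P^2 * P^3
Computing via matrix multiplication of the transition matrix.
Entry (0,0) of P^5 = 0.3076

0.3076


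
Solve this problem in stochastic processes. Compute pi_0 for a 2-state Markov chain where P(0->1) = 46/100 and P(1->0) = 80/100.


Stationary distribution: pi_0 = p10/(p01+p10), pi_1 = p01/(p01+p10)
p01 = 0.4600, p10 = 0.8000
pi_0 = 0.6349

0.6349


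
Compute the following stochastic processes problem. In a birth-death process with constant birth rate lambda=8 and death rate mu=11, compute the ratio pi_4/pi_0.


For birth-death process, pi_n/pi_0 = (lambda/mu)^n
= (8/11)^4
= 0.2798

0.2798


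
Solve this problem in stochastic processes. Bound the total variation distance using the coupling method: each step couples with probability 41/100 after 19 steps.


TV distance bound <= (1-delta)^n
= (1 - 0.4100)^19
= 0.5900^19
= 4.4278e-05

4.4278e-05


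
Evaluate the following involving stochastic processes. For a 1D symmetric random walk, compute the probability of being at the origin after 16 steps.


P(S(16) = 0) = C(16,8) / 4^8
= 12870 / 65536
= 0.1964

0.1964


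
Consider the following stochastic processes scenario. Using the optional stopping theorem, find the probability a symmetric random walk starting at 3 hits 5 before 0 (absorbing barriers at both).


By optional stopping theorem: E(M at tau) = M(0) = 3
P(hit 5)*5 + P(hit 0)*0 = 3
P(hit 5) = (3 - 0)/(5 - 0) = 3/5 = 0.6000

0.6000


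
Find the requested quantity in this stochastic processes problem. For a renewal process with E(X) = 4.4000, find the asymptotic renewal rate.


Long-run renewal rate = 1/E(X)
= 1/4.4000
= 0.2273

0.2273


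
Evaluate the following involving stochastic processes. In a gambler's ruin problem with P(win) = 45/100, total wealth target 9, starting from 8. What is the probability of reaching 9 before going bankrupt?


Gambler's ruin formula:
r = q/p = 0.5500/0.4500 = 1.2222
P(win) = (1 - r^i)/(1 - r^N)
= (1 - 1.2222^8)/(1 - 1.2222^9)
= 0.7824

0.7824


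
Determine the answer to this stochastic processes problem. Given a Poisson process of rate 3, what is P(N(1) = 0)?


P(N(t)=k) = (lambda*t)^k * exp(-lambda*t) / k!
lambda*t = 3
= 3^0 * exp(-3) / 0!
= 1 * 0.0498 / 1
= 0.0498

0.0498


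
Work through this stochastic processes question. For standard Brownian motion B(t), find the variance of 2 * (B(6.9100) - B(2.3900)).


Var(alpha*(B(t)-B(s))) = alpha^2 * (t-s)
= 2^2 * (6.9100 - 2.3900)
= 4 * 4.5200
= 18.0800

18.0800


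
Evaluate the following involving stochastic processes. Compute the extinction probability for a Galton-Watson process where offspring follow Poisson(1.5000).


Since mu = 1.5000 > 1, extinction prob q < 1.
Solve s = exp(mu*(s-1)) iteratively.
q = 0.4172

0.4172


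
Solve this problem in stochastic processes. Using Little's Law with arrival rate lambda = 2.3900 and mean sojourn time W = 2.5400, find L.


Little's Law: L = lambda * W
= 2.3900 * 2.5400
= 6.0706

6.0706


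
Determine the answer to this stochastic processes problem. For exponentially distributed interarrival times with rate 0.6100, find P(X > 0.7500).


P(X > t) = exp(-lambda * t)
= exp(-0.6100 * 0.7500)
= exp(-0.4575) = 0.6329

0.6329


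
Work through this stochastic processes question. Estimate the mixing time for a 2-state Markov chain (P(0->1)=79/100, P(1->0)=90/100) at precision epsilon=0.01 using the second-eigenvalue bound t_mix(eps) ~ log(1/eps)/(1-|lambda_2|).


lambda_2 = |1 - p01 - p10| = |1 - 0.7900 - 0.9000| = 0.6900
t_mix ~ log(1/eps)/(1 - |lambda_2|)
= log(100)/(1 - 0.6900) = 4.6052/0.3100
= 14.8554

14.8554


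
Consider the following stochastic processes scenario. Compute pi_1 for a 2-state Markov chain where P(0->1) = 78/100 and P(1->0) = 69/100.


Stationary distribution: pi_0 = p10/(p01+p10), pi_1 = p01/(p01+p10)
p01 = 0.7800, p10 = 0.6900
pi_1 = 0.5306

0.5306


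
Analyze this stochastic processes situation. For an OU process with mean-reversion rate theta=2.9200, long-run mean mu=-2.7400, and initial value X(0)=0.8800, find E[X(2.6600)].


E[X(t)] = mu + (X(0) - mu)*exp(-theta*t)
= -2.7400 + (0.8800 - -2.7400)*exp(-2.9200*2.6600)
= -2.7400 + 3.6200 * 4.2340e-04
= -2.7385

-2.7385


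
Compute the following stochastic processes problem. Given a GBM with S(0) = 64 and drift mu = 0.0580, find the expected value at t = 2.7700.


E[S(t)] = S(0) * exp(mu * t)
= 64 * exp(0.0580 * 2.7700)
= 64 * 1.1743
= 75.1543

75.1543


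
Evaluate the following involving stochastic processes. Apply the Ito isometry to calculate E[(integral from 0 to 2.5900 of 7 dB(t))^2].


By Ito isometry: E[(int f dB)^2] = int f^2 dt
= 7^2 * 2.5900
= 49 * 2.5900 = 126.9100

126.9100


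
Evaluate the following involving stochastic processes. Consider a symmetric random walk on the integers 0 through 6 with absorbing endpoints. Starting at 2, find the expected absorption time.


For symmetric RW on 0,...,N with absorbing barriers, E(i) = i*(N-i)
E(2) = 2 * 4 = 8

8


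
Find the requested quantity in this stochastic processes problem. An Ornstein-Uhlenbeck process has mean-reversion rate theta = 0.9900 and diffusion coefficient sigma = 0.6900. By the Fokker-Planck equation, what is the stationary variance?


Stationary variance = sigma^2 / (2*theta)
= 0.6900^2 / (2*0.9900)
= 0.4761 / 1.9800
= 0.2405

0.2405
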